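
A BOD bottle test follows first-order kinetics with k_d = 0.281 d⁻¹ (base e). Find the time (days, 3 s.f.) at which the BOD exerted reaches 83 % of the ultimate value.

t ≈ 6.31 d

y/L₀ = 1 − e^(−k_d t) = 0.83 ⇒ e^(−k_d t) = 0.170
t = −ln(0.170) / 0.281 = 1.772 / 0.281 = 6.306 d.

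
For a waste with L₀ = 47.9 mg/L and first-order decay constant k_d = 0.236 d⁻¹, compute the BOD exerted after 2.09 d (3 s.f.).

y_t = L₀(1 − e^(−k_d t)) = 47.9 × (1 − e^(−0.236×2.09))
= 47.9 × (1 − 0.6106) = 47.9 × 0.3894 = 18.65 mg/L.

y ≈ 18.7 mg/L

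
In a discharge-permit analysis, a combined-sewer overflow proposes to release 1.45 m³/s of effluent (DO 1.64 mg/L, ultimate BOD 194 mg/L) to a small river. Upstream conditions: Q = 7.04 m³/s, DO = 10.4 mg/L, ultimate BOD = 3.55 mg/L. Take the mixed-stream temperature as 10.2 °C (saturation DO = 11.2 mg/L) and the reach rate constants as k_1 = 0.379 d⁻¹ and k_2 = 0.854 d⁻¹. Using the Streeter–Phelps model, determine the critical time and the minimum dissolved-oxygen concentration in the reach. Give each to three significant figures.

t_c ≈ 1.54 d; minimum DO ≈ 2.25 mg/L

Mixed DO = (7.04×10.4 + 1.45×1.64)/(7.04+1.45) = 75.59/8.490 = 8.904 mg/L.
Mixed L₀ = (7.04×3.55 + 1.45×194)/(8.490) = 306.3/8.490 = 36.08 mg/L.
Initial deficit D₀ = C_s − DO₀ = 11.2 − 8.904 = 2.296 mg/L.
t_c = (1/0.4750) ln[(0.854/0.379)(1 − 2.296×0.4750/(0.379×36.08))] = 2.105 × ln(2.074) = 1.535 d.
D_c = (0.379/0.854) × 36.08 × e^(−0.379×1.535) = 0.4438 × 36.08 × 0.5588 = 8.948 mg/L.
Minimum DO = 11.2 − 8.948 = 2.252 mg/L.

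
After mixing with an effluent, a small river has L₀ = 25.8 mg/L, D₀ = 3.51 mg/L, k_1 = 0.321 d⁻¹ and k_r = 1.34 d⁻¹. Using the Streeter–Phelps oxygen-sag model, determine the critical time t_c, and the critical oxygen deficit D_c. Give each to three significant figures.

With k_r/k_1 = 4.174 and 1 − D₀(k_r−k_1)/(k_1 L₀) = 0.5681,
t_c = ln(4.174 × 0.5681) / (1.34 − 0.321) = ln(2.372) / 1.019 = 0.8636/1.019 = 0.8475 d.
D_c = (k_1/k_r) L₀ e^(−k_1 t_c) = (0.321/1.34) × 25.8 × e^(−0.321×0.8475) = 0.2396 × 25.8 × 0.7618 = 4.708 mg/L.

t_c ≈ 0.847 d; D_c ≈ 4.71 mg/L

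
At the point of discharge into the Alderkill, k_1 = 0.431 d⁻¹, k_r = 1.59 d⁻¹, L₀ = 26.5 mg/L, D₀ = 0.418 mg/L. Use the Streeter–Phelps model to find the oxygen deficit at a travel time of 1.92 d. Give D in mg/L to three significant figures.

D ≈ 3.86 mg/L

k_1 L₀/(k_r−k_1) = 0.431×26.5/(1.59−0.431) = 11.42/1.159 = 9.855 mg/L.
e^(−k_1 t) = e^(−0.431×1.920) = 0.4371; e^(−k_r t) = e^(−1.59×1.920) = 0.04723.
D = 9.855 × (0.4371 − 0.04723) + 0.418 × 0.04723 = 3.842 + 0.01974 = 3.862 mg/L.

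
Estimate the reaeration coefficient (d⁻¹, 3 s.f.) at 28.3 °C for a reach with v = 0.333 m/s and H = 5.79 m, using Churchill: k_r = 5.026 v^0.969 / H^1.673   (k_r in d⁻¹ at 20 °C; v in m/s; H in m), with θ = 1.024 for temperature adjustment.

k_r ≈ 0.112 d⁻¹

k_r(20) = 5.026 × 0.333^0.969 / 5.79^1.673 = 5.026 × 0.3445 / 18.88 = 0.09173 d⁻¹.
k_r(28.3) = 0.09173 × 1.024^(28.3−20) = 0.09173 × 1.218 = 0.1117 d⁻¹.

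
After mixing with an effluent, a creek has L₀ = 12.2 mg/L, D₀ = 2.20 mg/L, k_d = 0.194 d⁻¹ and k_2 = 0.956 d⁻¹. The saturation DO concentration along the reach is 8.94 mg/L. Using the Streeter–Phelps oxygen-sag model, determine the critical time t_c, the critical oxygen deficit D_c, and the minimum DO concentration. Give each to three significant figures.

At the critical point dD/dt = 0, so k_d L₀ e^(−k_d t) = k_2 D. Substituting D(t) from the Streeter–Phelps equation and solving for t gives
t_c = ln[(k_2/k_d)(1 − D₀(k_2−k_d)/(k_d L₀))] / (k_2−k_d).
Here k_2−k_d = 0.7620 d⁻¹ and 1 − D₀(k_2−k_d)/(k_d L₀) = 1 − 2.20×0.7620/(0.194×12.2) = 0.2917, so
t_c = ln(4.928 × 0.2917) / 0.7620 = 0.3629 / 0.7620 = 0.4762 d.
L(t_c) = L₀ e^(−k_d t_c) = 12.2 × 0.9118 = 11.12 mg/L, and at the critical point k_2 D_c = k_d L, so D_c = (0.194/0.956) × 11.12 = 2.257 mg/L.
Minimum DO = C_s − D_c = 8.94 − 2.257 = 6.683 mg/L.

t_c ≈ 0.476 d; D_c ≈ 2.26 mg/L; min DO ≈ 6.68 mg/L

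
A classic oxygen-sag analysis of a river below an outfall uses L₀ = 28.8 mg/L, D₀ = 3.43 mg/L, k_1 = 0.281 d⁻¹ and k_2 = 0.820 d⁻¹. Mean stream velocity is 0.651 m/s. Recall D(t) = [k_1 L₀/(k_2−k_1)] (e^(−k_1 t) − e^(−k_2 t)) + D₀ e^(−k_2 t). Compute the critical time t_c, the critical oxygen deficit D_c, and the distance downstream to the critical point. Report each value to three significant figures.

t_c = [1/(k_2−k_1)] ln[(k_2/k_1)(1 − D₀(k_2−k_1)/(k_1 L₀))]
= [1/(0.820−0.281)] ln[(0.820/0.281)(1 − 3.43×0.5390/(0.281×28.8))]
= (1/0.5390) ln[2.918 × 0.7716] = 1.855 × ln(2.252) = 1.855 × 0.8116 = 1.506 d.
D_c = (k_1/k_2) L₀ e^(−k_1 t_c) = (0.281/0.820) × 28.8 × e^(−0.281×1.506) = 0.3427 × 28.8 × 0.6550 = 6.464 mg/L.
x_c = v t_c = 0.651 m/s × 1.506 d × 86400 s/d = 84690 m ≈ 84.7 km.

t_c ≈ 1.51 d; D_c ≈ 6.46 mg/L; x_c ≈ 84.7 km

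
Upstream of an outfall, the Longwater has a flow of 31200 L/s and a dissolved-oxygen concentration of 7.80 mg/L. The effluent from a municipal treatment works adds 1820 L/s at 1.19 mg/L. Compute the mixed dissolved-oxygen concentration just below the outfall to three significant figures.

7.44 mg/L

Flow-weighted mixing: C = (Q_r C_r + Q_w C_w)/(Q_r + Q_w)
= (31200×7.80 + 1820×1.19)/(31200 + 1820) = 245500/33020 = 7.436 mg/L.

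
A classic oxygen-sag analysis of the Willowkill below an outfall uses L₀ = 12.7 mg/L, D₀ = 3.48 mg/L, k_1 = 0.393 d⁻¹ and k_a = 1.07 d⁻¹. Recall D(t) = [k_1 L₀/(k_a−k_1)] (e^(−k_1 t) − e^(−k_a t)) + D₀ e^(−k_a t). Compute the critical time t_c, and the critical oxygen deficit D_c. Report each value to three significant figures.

t_c ≈ 0.536 d; D_c ≈ 3.78 mg/L

At the critical point dD/dt = 0, so k_1 L₀ e^(−k_1 t) = k_a D. Substituting D(t) from the Streeter–Phelps equation and solving for t gives
t_c = ln[(k_a/k_1)(1 − D₀(k_a−k_1)/(k_1 L₀))] / (k_a−k_1).
Here k_a−k_1 = 0.6770 d⁻¹ and 1 − D₀(k_a−k_1)/(k_1 L₀) = 1 − 3.48×0.6770/(0.393×12.7) = 0.5280, so
t_c = ln(2.723 × 0.5280) / 0.6770 = 0.3629 / 0.6770 = 0.5360 d.
L(t_c) = L₀ e^(−k_1 t_c) = 12.7 × 0.8101 = 10.29 mg/L, and at the critical point k_a D_c = k_1 L, so D_c = (0.393/1.07) × 10.29 = 3.779 mg/L.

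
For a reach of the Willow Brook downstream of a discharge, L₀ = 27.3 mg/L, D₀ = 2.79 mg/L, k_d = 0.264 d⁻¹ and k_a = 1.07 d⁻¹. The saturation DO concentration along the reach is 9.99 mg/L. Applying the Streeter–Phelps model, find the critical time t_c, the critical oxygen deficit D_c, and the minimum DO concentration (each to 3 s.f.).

With k_a/k_d = 4.053 and 1 − D₀(k_a−k_d)/(k_d L₀) = 0.6880,
t_c = ln(4.053 × 0.6880) / (1.07 − 0.264) = ln(2.788) / 0.8060 = 1.025/0.8060 = 1.272 d.
D_c = (k_d/k_a) L₀ e^(−k_d t_c) = (0.264/1.07) × 27.3 × e^(−0.264×1.272) = 0.2467 × 27.3 × 0.7147 = 4.814 mg/L.
Minimum DO = C_s − D_c = 9.99 − 4.814 = 5.176 mg/L.

t_c ≈ 1.27 d; D_c ≈ 4.81 mg/L; min DO ≈ 5.18 mg/L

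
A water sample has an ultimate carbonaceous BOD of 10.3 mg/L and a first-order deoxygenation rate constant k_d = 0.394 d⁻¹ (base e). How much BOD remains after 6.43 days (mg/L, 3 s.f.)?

L_t = L₀ e^(−k_d t) = 10.3 × e^(−0.394×6.43) = 10.3 × 0.07939 = 0.8177 mg/L.

L ≈ 0.818 mg/L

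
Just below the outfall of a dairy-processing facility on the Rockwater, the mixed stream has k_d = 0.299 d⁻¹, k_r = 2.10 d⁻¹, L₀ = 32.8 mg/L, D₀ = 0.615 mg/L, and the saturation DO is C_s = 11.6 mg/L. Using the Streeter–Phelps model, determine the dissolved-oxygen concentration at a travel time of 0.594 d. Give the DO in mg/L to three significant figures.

k_d L₀/(k_r−k_d) = 0.299×32.8/(2.10−0.299) = 9.807/1.801 = 5.445 mg/L.
e^(−k_d t) = e^(−0.299×0.5940) = 0.8373; e^(−k_r t) = e^(−2.10×0.5940) = 0.2873.
D = 5.445 × (0.8373 − 0.2873) + 0.615 × 0.2873 = 2.995 + 0.1767 = 3.172 mg/L.
DO = C_s − D = 11.6 − 3.172 = 8.428 mg/L.

DO ≈ 8.43 mg/L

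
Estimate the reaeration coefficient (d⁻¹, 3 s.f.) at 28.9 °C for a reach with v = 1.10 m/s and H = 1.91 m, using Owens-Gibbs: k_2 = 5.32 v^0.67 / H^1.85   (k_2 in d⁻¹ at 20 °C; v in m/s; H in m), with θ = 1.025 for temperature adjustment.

k_2(20) = 5.32 × 1.10^0.67 / 1.91^1.85 = 5.32 × 1.066 / 3.311 = 1.713 d⁻¹.
k_2(28.9) = 1.713 × 1.025^(28.9−20) = 1.713 × 1.246 = 2.134 d⁻¹.

k_2 ≈ 2.13 d⁻¹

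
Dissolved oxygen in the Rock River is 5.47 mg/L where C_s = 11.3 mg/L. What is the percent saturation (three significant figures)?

% saturation = C/C_s × 100 = 5.47/11.3 × 100 = 48.4 %.

48.4 % saturation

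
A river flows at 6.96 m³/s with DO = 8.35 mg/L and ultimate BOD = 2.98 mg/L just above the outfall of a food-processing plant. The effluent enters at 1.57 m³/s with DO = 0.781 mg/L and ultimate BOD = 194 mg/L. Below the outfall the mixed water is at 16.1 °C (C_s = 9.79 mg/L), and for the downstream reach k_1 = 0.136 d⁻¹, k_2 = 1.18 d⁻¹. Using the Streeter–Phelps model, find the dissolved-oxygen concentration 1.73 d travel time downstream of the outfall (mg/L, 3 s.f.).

Mixed DO = (6.96×8.35 + 1.57×0.781)/(6.96+1.57) = 59.34/8.530 = 6.957 mg/L.
Mixed L₀ = (6.96×2.98 + 1.57×194)/(8.530) = 325.3/8.530 = 38.14 mg/L.
Initial deficit D₀ = C_s − DO₀ = 9.79 − 6.957 = 2.833 mg/L.
D(1.73) = [0.136×38.14/(1.18−0.136)](e^(−0.136×1.73) − e^(−1.18×1.73)) + 2.833 e^(−1.18×1.73)
= 4.968 × (0.7903 − 0.1298) + 2.833 × 0.1298 = 3.649 mg/L.
DO = 9.79 − 3.649 = 6.141 mg/L.

DO ≈ 6.14 mg/L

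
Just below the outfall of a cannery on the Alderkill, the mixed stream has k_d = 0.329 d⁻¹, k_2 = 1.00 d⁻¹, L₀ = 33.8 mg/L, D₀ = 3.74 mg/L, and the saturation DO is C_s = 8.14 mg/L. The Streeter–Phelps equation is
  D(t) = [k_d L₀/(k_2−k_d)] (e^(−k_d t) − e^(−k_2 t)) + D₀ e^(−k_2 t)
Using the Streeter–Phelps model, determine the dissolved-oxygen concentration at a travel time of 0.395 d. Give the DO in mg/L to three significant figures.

DO ≈ 2.23 mg/L

k_d L₀/(k_2−k_d) = 0.329×33.8/(1.00−0.329) = 11.12/0.6710 = 16.57 mg/L.
e^(−k_d t) = e^(−0.329×0.3950) = 0.8781; e^(−k_2 t) = e^(−1.00×0.3950) = 0.6737.
D = 16.57 × (0.8781 − 0.6737) + 3.74 × 0.6737 = 3.388 + 2.520 = 5.908 mg/L.
DO = C_s − D = 8.14 − 5.908 = 2.232 mg/L.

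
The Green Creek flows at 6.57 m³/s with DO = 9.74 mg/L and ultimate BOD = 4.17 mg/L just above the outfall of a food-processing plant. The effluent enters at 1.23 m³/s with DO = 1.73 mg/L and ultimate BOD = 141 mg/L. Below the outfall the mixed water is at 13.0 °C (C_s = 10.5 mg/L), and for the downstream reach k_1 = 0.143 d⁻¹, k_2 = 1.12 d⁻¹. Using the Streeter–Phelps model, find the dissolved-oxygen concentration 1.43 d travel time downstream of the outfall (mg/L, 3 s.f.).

Mixed DO = (6.57×9.74 + 1.23×1.73)/(6.57+1.23) = 66.12/7.800 = 8.477 mg/L.
Mixed L₀ = (6.57×4.17 + 1.23×141)/(7.800) = 200.8/7.800 = 25.75 mg/L.
Initial deficit D₀ = C_s − DO₀ = 10.5 − 8.477 = 2.023 mg/L.
D(1.43) = [0.143×25.75/(1.12−0.143)](e^(−0.143×1.43) − e^(−1.12×1.43)) + 2.023 e^(−1.12×1.43)
= 3.769 × (0.8151 − 0.2016) + 2.023 × 0.2016 = 2.720 mg/L.
DO = 10.5 − 2.720 = 7.780 mg/L.

DO ≈ 7.78 mg/L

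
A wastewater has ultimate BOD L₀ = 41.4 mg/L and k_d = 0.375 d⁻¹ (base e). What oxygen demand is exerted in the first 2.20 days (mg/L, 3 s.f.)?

y_t = L₀(1 − e^(−k_d t)) = 41.4 × (1 − e^(−0.375×2.20))
= 41.4 × (1 − 0.4382) = 41.4 × 0.5618 = 23.26 mg/L.

y ≈ 23.3 mg/L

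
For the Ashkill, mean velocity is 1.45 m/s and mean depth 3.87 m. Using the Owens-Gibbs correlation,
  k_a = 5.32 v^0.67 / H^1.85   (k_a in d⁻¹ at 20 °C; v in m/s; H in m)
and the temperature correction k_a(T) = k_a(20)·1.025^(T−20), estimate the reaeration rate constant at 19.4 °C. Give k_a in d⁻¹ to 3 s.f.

k_a(20) = 5.32 × 1.45^0.67 / 3.87^1.85 = 5.32 × 1.283 / 12.23 = 0.5582 d⁻¹.
k_a(19.4) = 0.5582 × 1.025^(19.4−20) = 0.5582 × 0.9853 = 0.5500 d⁻¹.

k_a ≈ 0.550 d⁻¹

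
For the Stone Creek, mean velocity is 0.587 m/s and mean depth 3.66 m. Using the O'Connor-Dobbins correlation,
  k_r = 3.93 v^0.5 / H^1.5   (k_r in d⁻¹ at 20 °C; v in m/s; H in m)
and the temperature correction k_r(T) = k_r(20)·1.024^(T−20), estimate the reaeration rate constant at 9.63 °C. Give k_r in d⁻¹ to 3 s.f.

k_r(20) = 3.93 × 0.587^0.5 / 3.66^1.5 = 3.93 × 0.7662 / 7.002 = 0.4300 d⁻¹.
k_r(9.63) = 0.4300 × 1.024^(9.63−20) = 0.4300 × 0.7820 = 0.3363 d⁻¹.

k_r ≈ 0.336 d⁻¹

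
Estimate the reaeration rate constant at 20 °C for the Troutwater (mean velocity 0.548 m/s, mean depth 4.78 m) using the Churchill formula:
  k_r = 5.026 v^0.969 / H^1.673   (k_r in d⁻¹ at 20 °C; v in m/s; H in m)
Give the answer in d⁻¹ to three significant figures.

k_r = 5.026 × 0.548^0.969 / 4.78^1.673 = 5.026 × 0.5583 / 13.70 = 0.2048 d⁻¹.

k_r ≈ 0.205 d⁻¹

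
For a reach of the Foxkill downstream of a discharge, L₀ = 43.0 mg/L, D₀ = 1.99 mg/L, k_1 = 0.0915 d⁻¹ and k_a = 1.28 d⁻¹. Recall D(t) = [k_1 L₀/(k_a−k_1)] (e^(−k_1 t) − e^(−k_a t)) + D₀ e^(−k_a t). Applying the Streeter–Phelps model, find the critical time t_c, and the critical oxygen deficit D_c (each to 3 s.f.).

With k_a/k_1 = 13.99 and 1 − D₀(k_a−k_1)/(k_1 L₀) = 0.3989,
t_c = ln(13.99 × 0.3989) / (1.28 − 0.0915) = ln(5.580) / 1.189 = 1.719/1.189 = 1.447 d.
L(t_c) = L₀ e^(−k_1 t_c) = 43.0 × 0.8760 = 37.67 mg/L, and at the critical point k_a D_c = k_1 L, so D_c = (0.0915/1.28) × 37.67 = 2.693 mg/L.

t_c ≈ 1.45 d; D_c ≈ 2.69 mg/L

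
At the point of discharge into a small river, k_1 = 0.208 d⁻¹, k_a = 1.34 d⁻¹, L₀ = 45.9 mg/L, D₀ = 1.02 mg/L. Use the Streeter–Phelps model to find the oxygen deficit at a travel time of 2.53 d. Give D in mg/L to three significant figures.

D ≈ 4.73 mg/L

k_1 L₀/(k_a−k_1) = 0.208×45.9/(1.34−0.208) = 9.547/1.132 = 8.434 mg/L.
e^(−k_1 t) = e^(−0.208×2.530) = 0.5908; e^(−k_a t) = e^(−1.34×2.530) = 0.03370.
D = 8.434 × (0.5908 − 0.03370) + 1.02 × 0.03370 = 4.699 + 0.03438 = 4.733 mg/L.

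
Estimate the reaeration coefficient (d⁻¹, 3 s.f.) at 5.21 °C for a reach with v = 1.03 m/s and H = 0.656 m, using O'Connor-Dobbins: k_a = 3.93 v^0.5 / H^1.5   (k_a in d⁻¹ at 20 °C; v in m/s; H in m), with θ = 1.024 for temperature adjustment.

k_a(20) = 3.93 × 1.03^0.5 / 0.656^1.5 = 3.93 × 1.015 / 0.5313 = 7.507 d⁻¹.
k_a(5.21) = 7.507 × 1.024^(5.21−20) = 7.507 × 0.7041 = 5.286 d⁻¹.

k_a ≈ 5.29 d⁻¹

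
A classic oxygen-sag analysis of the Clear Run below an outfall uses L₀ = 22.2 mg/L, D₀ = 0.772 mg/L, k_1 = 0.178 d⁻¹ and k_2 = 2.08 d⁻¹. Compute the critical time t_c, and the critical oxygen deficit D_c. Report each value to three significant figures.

t_c ≈ 1.05 d; D_c ≈ 1.58 mg/L

t_c = [1/(k_2−k_1)] ln[(k_2/k_1)(1 − D₀(k_2−k_1)/(k_1 L₀))]
= [1/(2.08−0.178)] ln[(2.08/0.178)(1 − 0.772×1.902/(0.178×22.2))]
= (1/1.902) ln[11.69 × 0.6284] = 0.5258 × ln(7.343) = 0.5258 × 1.994 = 1.048 d.
L(t_c) = L₀ e^(−k_1 t_c) = 22.2 × 0.8298 = 18.42 mg/L, and at the critical point k_2 D_c = k_1 L, so D_c = (0.178/2.08) × 18.42 = 1.576 mg/L.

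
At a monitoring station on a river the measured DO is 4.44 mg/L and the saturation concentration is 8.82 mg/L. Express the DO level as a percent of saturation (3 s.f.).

% saturation = C/C_s × 100 = 4.44/8.82 × 100 = 50.3 %.

50.3 % saturation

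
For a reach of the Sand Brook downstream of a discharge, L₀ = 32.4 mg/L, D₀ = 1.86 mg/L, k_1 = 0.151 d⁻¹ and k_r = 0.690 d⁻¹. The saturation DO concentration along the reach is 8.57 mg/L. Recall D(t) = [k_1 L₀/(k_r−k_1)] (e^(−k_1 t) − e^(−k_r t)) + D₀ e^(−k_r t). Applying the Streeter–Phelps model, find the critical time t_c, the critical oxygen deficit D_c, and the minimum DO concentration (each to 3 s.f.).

t_c ≈ 2.39 d; D_c ≈ 4.94 mg/L; min DO ≈ 3.63 mg/L

At the critical point dD/dt = 0, so k_1 L₀ e^(−k_1 t) = k_r D. Substituting D(t) from the Streeter–Phelps equation and solving for t gives
t_c = ln[(k_r/k_1)(1 − D₀(k_r−k_1)/(k_1 L₀))] / (k_r−k_1).
Here k_r−k_1 = 0.5390 d⁻¹ and 1 − D₀(k_r−k_1)/(k_1 L₀) = 1 − 1.86×0.5390/(0.151×32.4) = 0.7951, so
t_c = ln(4.570 × 0.7951) / 0.5390 = 1.290 / 0.5390 = 2.394 d.
L(t_c) = L₀ e^(−k_1 t_c) = 32.4 × 0.6967 = 22.57 mg/L, and at the critical point k_r D_c = k_1 L, so D_c = (0.151/0.690) × 22.57 = 4.940 mg/L.
Minimum DO = C_s − D_c = 8.57 − 4.940 = 3.630 mg/L.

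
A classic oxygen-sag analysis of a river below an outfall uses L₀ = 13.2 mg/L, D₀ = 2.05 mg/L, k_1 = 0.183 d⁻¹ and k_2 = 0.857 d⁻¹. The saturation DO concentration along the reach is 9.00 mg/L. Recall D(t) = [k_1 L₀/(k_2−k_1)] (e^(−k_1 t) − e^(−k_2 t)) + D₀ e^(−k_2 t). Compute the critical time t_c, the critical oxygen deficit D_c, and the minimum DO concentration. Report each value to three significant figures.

t_c = [1/(k_2−k_1)] ln[(k_2/k_1)(1 − D₀(k_2−k_1)/(k_1 L₀))]
= [1/(0.857−0.183)] ln[(0.857/0.183)(1 − 2.05×0.6740/(0.183×13.2))]
= (1/0.6740) ln[4.683 × 0.4280] = 1.484 × ln(2.004) = 1.484 × 0.6953 = 1.032 d.
D_c = (k_1/k_2) L₀ e^(−k_1 t_c) = (0.183/0.857) × 13.2 × e^(−0.183×1.032) = 0.2135 × 13.2 × 0.8280 = 2.334 mg/L.
Minimum DO = C_s − D_c = 9.00 − 2.334 = 6.666 mg/L.

t_c ≈ 1.03 d; D_c ≈ 2.33 mg/L; min DO ≈ 6.67 mg/L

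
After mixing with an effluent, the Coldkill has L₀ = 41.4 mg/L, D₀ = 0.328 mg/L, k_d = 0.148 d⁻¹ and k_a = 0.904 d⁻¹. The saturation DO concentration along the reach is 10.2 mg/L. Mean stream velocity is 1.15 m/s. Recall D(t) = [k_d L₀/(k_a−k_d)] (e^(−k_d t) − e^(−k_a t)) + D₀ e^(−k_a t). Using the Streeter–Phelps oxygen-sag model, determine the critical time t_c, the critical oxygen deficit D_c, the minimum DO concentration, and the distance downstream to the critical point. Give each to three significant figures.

t_c ≈ 2.34 d; D_c ≈ 4.79 mg/L; min DO ≈ 5.41 mg/L; x_c ≈ 232 km

t_c = [1/(k_a−k_d)] ln[(k_a/k_d)(1 − D₀(k_a−k_d)/(k_d L₀))]
= [1/(0.904−0.148)] ln[(0.904/0.148)(1 − 0.328×0.7560/(0.148×41.4))]
= (1/0.7560) ln[6.108 × 0.9595] = 1.323 × ln(5.861) = 1.323 × 1.768 = 2.339 d.
D_c = (k_d/k_a) L₀ e^(−k_d t_c) = (0.148/0.904) × 41.4 × e^(−0.148×2.339) = 0.1637 × 41.4 × 0.7074 = 4.795 mg/L.
Minimum DO = C_s − D_c = 10.2 − 4.795 = 5.405 mg/L.
x_c = v t_c = 1.15 m/s × 2.339 d × 86400 s/d = 232400 m ≈ 232 km.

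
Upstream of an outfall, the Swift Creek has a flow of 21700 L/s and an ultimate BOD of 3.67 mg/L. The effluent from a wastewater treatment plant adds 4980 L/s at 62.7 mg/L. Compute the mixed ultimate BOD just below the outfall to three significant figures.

14.7 mg/L

Flow-weighted mixing: C = (Q_r C_r + Q_w C_w)/(Q_r + Q_w)
= (21700×3.67 + 4980×62.7)/(21700 + 4980) = 391900/26680 = 14.69 mg/L.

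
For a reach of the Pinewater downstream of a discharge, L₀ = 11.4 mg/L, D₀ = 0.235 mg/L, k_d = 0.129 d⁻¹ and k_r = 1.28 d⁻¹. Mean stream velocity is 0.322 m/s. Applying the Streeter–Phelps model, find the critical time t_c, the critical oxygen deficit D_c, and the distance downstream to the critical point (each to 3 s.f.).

t_c = [1/(k_r−k_d)] ln[(k_r/k_d)(1 − D₀(k_r−k_d)/(k_d L₀))]
= [1/(1.28−0.129)] ln[(1.28/0.129)(1 − 0.235×1.151/(0.129×11.4))]
= (1/1.151) ln[9.922 × 0.8161] = 0.8688 × ln(8.097) = 0.8688 × 2.092 = 1.817 d.
L(t_c) = L₀ e^(−k_d t_c) = 11.4 × 0.7910 = 9.018 mg/L, and at the critical point k_r D_c = k_d L, so D_c = (0.129/1.28) × 9.018 = 0.9088 mg/L.
x_c = v t_c = 0.322 m/s × 1.817 d × 86400 s/d = 50550 m ≈ 50.6 km.

t_c ≈ 1.82 d; D_c ≈ 0.909 mg/L; x_c ≈ 50.6 km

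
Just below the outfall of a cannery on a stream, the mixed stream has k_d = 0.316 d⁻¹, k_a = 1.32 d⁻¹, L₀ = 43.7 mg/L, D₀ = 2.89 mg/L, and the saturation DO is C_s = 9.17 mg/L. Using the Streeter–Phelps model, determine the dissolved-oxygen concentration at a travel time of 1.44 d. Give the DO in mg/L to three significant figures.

k_d L₀/(k_a−k_d) = 0.316×43.7/(1.32−0.316) = 13.81/1.004 = 13.75 mg/L.
e^(−k_d t) = e^(−0.316×1.440) = 0.6344; e^(−k_a t) = e^(−1.32×1.440) = 0.1494.
D = 13.75 × (0.6344 − 0.1494) + 2.89 × 0.1494 = 6.670 + 0.4319 = 7.102 mg/L.
DO = C_s − D = 9.17 − 7.102 = 2.068 mg/L.

DO ≈ 2.07 mg/L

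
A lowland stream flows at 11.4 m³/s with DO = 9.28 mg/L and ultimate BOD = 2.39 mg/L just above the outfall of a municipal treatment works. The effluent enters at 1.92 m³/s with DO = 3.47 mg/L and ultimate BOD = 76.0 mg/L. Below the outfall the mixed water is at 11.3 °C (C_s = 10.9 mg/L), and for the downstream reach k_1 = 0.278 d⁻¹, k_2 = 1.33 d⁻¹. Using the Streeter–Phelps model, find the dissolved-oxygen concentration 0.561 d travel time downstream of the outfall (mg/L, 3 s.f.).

DO ≈ 8.42 mg/L

Mixed DO = (11.4×9.28 + 1.92×3.47)/(11.4+1.92) = 112.5/13.32 = 8.443 mg/L.
Mixed L₀ = (11.4×2.39 + 1.92×76.0)/(13.32) = 173.2/13.32 = 13.00 mg/L.
Initial deficit D₀ = C_s − DO₀ = 10.9 − 8.443 = 2.457 mg/L.
D(0.561) = [0.278×13.00/(1.33−0.278)](e^(−0.278×0.561) − e^(−1.33×0.561)) + 2.457 e^(−1.33×0.561)
= 3.435 × (0.8556 − 0.4742) + 2.457 × 0.4742 = 2.476 mg/L.
DO = 10.9 − 2.476 = 8.424 mg/L.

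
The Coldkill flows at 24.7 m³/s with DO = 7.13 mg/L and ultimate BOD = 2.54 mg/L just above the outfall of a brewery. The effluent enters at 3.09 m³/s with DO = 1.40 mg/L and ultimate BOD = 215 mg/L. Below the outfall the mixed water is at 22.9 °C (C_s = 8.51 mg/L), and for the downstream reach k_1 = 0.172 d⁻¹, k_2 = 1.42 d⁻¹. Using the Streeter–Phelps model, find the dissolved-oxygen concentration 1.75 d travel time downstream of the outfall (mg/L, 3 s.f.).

DO ≈ 5.97 mg/L

Mixed DO = (24.7×7.13 + 3.09×1.40)/(24.7+3.09) = 180.4/27.79 = 6.493 mg/L.
Mixed L₀ = (24.7×2.54 + 3.09×215)/(27.79) = 727.1/27.79 = 26.16 mg/L.
Initial deficit D₀ = C_s − DO₀ = 8.51 − 6.493 = 2.017 mg/L.
D(1.75) = [0.172×26.16/(1.42−0.172)](e^(−0.172×1.75) − e^(−1.42×1.75)) + 2.017 e^(−1.42×1.75)
= 3.606 × (0.7401 − 0.08333) + 2.017 × 0.08333 = 2.536 mg/L.
DO = 8.51 − 2.536 = 5.974 mg/L.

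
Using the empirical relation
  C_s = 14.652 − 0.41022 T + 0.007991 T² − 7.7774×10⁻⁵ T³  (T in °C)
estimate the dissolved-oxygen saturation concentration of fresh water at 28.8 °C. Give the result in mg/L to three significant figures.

C_s ≈ 7.61 mg/L

C_s = 14.652 − 0.41022×28.8 + 0.007991×28.8² − 7.7774×10⁻⁵×28.8³ = 7.608 mg/L.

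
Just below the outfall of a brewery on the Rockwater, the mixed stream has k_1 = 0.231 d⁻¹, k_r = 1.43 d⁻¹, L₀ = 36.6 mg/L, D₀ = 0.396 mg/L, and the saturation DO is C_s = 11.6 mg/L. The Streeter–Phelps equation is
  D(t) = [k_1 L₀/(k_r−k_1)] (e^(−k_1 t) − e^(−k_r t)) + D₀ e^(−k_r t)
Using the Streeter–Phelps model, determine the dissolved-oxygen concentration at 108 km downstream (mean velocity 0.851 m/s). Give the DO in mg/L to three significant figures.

DO ≈ 7.39 mg/L

Travel time t = x/v = 108 km / (0.851 m/s) = 108000 m / 0.851 m/s = 126900 s = 1.469 d.
k_1 L₀/(k_r−k_1) = 0.231×36.6/(1.43−0.231) = 8.455/1.199 = 7.051 mg/L.
e^(−k_1 t) = e^(−0.231×1.469) = 0.7123; e^(−k_r t) = e^(−1.43×1.469) = 0.1224.
D = 7.051 × (0.7123 − 0.1224) + 0.396 × 0.1224 = 4.159 + 0.04847 = 4.208 mg/L.
DO = C_s − D = 11.6 − 4.208 = 7.392 mg/L.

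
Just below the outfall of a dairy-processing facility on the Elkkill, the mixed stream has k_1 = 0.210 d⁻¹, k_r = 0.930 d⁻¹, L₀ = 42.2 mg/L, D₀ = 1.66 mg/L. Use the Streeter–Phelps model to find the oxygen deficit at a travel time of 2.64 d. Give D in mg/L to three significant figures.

D ≈ 6.16 mg/L

k_1 L₀/(k_r−k_1) = 0.210×42.2/(0.930−0.210) = 8.862/0.7200 = 12.31 mg/L.
e^(−k_1 t) = e^(−0.210×2.640) = 0.5744; e^(−k_r t) = e^(−0.930×2.640) = 0.08585.
D = 12.31 × (0.5744 − 0.08585) + 1.66 × 0.08585 = 6.013 + 0.1425 = 6.156 mg/L.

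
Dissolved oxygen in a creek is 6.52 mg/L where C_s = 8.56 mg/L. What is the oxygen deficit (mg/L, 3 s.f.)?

D = C_s − C = 8.56 − 6.52 = 2.04 mg/L.

D ≈ 2.04 mg/L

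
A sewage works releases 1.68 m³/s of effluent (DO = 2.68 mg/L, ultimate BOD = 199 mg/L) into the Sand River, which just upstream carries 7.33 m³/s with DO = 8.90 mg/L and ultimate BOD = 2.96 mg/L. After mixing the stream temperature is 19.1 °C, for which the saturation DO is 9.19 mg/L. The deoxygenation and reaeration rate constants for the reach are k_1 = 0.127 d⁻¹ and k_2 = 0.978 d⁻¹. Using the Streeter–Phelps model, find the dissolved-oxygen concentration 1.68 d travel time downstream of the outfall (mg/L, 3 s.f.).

DO ≈ 5.29 mg/L

Mixed DO = (7.33×8.90 + 1.68×2.68)/(7.33+1.68) = 69.74/9.010 = 7.740 mg/L.
Mixed L₀ = (7.33×2.96 + 1.68×199)/(9.010) = 356.0/9.010 = 39.51 mg/L.
Initial deficit D₀ = C_s − DO₀ = 9.19 − 7.740 = 1.450 mg/L.
D(1.68) = [0.127×39.51/(0.978−0.127)](e^(−0.127×1.68) − e^(−0.978×1.68)) + 1.450 e^(−0.978×1.68)
= 5.897 × (0.8079 − 0.1934) + 1.450 × 0.1934 = 3.904 mg/L.
DO = 9.19 − 3.904 = 5.286 mg/L.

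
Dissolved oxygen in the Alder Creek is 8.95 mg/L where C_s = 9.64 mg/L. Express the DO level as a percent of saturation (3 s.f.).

% saturation = C/C_s × 100 = 8.95/9.64 × 100 = 92.8 %.

92.8 % saturation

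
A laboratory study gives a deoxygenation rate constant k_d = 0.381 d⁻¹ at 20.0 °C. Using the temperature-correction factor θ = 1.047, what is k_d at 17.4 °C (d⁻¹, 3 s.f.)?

k_d ≈ 0.338 d⁻¹

k_d(T₂) = k_d(T₁) · θ^(T₂−T₁) = 0.381 × 1.047^(17.4−20.0)
= 0.381 × 1.047^-2.60 = 0.381 × 0.8874 = 0.3381 d⁻¹.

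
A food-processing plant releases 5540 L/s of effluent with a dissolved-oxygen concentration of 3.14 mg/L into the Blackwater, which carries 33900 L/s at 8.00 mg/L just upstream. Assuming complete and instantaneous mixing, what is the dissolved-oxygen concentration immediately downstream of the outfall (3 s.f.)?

Flow-weighted mixing: C = (Q_r C_r + Q_w C_w)/(Q_r + Q_w)
= (33900×8.00 + 5540×3.14)/(33900 + 5540) = 288600/39440 = 7.317 mg/L.

7.32 mg/L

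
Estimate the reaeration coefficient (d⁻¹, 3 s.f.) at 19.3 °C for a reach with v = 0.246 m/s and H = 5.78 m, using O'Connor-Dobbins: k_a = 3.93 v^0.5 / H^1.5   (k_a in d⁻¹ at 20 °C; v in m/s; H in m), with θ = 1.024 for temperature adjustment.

k_a(20) = 3.93 × 0.246^0.5 / 5.78^1.5 = 3.93 × 0.4960 / 13.90 = 0.1403 d⁻¹.
k_a(19.3) = 0.1403 × 1.024^(19.3−20) = 0.1403 × 0.9835 = 0.1380 d⁻¹.

k_a ≈ 0.138 d⁻¹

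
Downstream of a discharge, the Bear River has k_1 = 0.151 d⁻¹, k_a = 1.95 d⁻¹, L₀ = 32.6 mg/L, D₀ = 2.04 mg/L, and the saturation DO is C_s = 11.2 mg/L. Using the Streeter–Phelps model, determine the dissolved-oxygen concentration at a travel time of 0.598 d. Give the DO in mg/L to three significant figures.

k_1 L₀/(k_a−k_1) = 0.151×32.6/(1.95−0.151) = 4.923/1.799 = 2.736 mg/L.
e^(−k_1 t) = e^(−0.151×0.5980) = 0.9137; e^(−k_a t) = e^(−1.95×0.5980) = 0.3116.
D = 2.736 × (0.9137 − 0.3116) + 2.04 × 0.3116 = 1.647 + 0.6356 = 2.283 mg/L.
DO = C_s − D = 11.2 − 2.283 = 8.917 mg/L.

DO ≈ 8.92 mg/L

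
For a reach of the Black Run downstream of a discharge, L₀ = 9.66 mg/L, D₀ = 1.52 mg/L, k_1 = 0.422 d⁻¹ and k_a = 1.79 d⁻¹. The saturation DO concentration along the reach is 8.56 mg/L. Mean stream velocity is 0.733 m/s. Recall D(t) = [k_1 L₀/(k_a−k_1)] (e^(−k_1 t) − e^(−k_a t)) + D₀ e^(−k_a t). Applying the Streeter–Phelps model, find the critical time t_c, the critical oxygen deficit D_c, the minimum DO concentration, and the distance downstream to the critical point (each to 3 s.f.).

t_c ≈ 0.535 d; D_c ≈ 1.82 mg/L; min DO ≈ 6.74 mg/L; x_c ≈ 33.9 km

t_c = [1/(k_a−k_1)] ln[(k_a/k_1)(1 − D₀(k_a−k_1)/(k_1 L₀))]
= [1/(1.79−0.422)] ln[(1.79/0.422)(1 − 1.52×1.368/(0.422×9.66))]
= (1/1.368) ln[4.242 × 0.4899] = 0.7310 × ln(2.078) = 0.7310 × 0.7314 = 0.5347 d.
D_c = (k_1/k_a) L₀ e^(−k_1 t_c) = (0.422/1.79) × 9.66 × e^(−0.422×0.5347) = 0.2358 × 9.66 × 0.7980 = 1.817 mg/L.
Minimum DO = C_s − D_c = 8.56 − 1.817 = 6.743 mg/L.
x_c = v t_c = 0.733 m/s × 0.5347 d × 86400 s/d = 33860 m ≈ 33.9 km.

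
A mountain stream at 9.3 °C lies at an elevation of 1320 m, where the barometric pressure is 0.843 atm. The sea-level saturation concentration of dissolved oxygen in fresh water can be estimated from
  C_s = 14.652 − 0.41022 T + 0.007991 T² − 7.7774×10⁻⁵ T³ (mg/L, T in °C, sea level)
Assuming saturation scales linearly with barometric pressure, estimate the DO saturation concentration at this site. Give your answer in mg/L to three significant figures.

At sea level: C_s = 14.652 − 0.41022×9.3 + 0.007991×9.3² − 7.7774×10⁻⁵×9.3³ = 11.47 mg/L.
Pressure correction: C_s' = 11.47 × 0.843 = 9.665 mg/L.

C_s ≈ 9.67 mg/L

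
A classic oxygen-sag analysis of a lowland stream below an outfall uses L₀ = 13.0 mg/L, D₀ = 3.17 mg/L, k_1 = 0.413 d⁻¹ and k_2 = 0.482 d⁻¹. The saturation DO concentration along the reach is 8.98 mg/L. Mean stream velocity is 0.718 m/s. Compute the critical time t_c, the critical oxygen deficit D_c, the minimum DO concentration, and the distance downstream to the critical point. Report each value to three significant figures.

t_c ≈ 1.64 d; D_c ≈ 5.67 mg/L; min DO ≈ 3.31 mg/L; x_c ≈ 102 km

At the critical point dD/dt = 0, so k_1 L₀ e^(−k_1 t) = k_2 D. Substituting D(t) from the Streeter–Phelps equation and solving for t gives
t_c = ln[(k_2/k_1)(1 − D₀(k_2−k_1)/(k_1 L₀))] / (k_2−k_1).
Here k_2−k_1 = 0.06900 d⁻¹ and 1 − D₀(k_2−k_1)/(k_1 L₀) = 1 − 3.17×0.06900/(0.413×13.0) = 0.9593, so
t_c = ln(1.167 × 0.9593) / 0.06900 = 0.1129 / 0.06900 = 1.636 d.
L(t_c) = L₀ e^(−k_1 t_c) = 13.0 × 0.5088 = 6.614 mg/L, and at the critical point k_2 D_c = k_1 L, so D_c = (0.413/0.482) × 6.614 = 5.667 mg/L.
Minimum DO = C_s − D_c = 8.98 − 5.667 = 3.313 mg/L.
x_c = v t_c = 0.718 m/s × 1.636 d × 86400 s/d = 101500 m ≈ 102 km.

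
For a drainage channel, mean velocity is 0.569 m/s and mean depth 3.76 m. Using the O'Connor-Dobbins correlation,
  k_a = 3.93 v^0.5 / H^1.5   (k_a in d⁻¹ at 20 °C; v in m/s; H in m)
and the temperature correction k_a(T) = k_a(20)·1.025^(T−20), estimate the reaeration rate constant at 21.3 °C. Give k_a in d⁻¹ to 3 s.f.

k_a ≈ 0.420 d⁻¹

k_a(20) = 3.93 × 0.569^0.5 / 3.76^1.5 = 3.93 × 0.7543 / 7.291 = 0.4066 d⁻¹.
k_a(21.3) = 0.4066 × 1.025^(21.3−20) = 0.4066 × 1.033 = 0.4199 d⁻¹.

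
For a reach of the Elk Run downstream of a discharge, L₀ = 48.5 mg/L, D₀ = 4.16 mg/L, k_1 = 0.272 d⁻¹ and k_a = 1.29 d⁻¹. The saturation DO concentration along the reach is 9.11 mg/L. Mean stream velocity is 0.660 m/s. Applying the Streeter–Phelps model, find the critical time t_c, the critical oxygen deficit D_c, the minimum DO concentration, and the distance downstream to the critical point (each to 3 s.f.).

t_c = [1/(k_a−k_1)] ln[(k_a/k_1)(1 − D₀(k_a−k_1)/(k_1 L₀))]
= [1/(1.29−0.272)] ln[(1.29/0.272)(1 − 4.16×1.018/(0.272×48.5))]
= (1/1.018) ln[4.743 × 0.6790] = 0.9823 × ln(3.220) = 0.9823 × 1.169 = 1.149 d.
D_c = (k_1/k_a) L₀ e^(−k_1 t_c) = (0.272/1.29) × 48.5 × e^(−0.272×1.149) = 0.2109 × 48.5 × 0.7316 = 7.482 mg/L.
Minimum DO = C_s − D_c = 9.11 − 7.482 = 1.628 mg/L.
x_c = v t_c = 0.660 m/s × 1.149 d × 86400 s/d = 65510 m ≈ 65.5 km.

t_c ≈ 1.15 d; D_c ≈ 7.48 mg/L; min DO ≈ 1.63 mg/L; x_c ≈ 65.5 km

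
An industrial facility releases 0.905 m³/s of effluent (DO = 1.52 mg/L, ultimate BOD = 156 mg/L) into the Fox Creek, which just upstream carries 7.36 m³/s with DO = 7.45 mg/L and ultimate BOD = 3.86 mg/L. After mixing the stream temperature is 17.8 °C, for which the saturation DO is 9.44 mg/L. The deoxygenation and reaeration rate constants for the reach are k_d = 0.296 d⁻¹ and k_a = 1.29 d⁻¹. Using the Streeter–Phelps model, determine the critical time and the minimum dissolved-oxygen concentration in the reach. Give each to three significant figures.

t_c ≈ 0.912 d; minimum DO ≈ 5.85 mg/L

Mixed DO = (7.36×7.45 + 0.905×1.52)/(7.36+0.905) = 56.21/8.265 = 6.801 mg/L.
Mixed L₀ = (7.36×3.86 + 0.905×156)/(8.265) = 169.6/8.265 = 20.52 mg/L.
Initial deficit D₀ = C_s − DO₀ = 9.44 − 6.801 = 2.639 mg/L.
t_c = (1/0.9940) ln[(1.29/0.296)(1 − 2.639×0.9940/(0.296×20.52))] = 1.006 × ln(2.476) = 0.9120 d.
D_c = (0.296/1.29) × 20.52 × e^(−0.296×0.9120) = 0.2295 × 20.52 × 0.7634 = 3.594 mg/L.
Minimum DO = 9.44 − 3.594 = 5.846 mg/L.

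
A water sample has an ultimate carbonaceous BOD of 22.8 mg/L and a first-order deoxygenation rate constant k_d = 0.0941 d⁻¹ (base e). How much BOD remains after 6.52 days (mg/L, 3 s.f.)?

L_t = L₀ e^(−k_d t) = 22.8 × e^(−0.0941×6.52) = 22.8 × 0.5414 = 12.34 mg/L.

L ≈ 12.3 mg/L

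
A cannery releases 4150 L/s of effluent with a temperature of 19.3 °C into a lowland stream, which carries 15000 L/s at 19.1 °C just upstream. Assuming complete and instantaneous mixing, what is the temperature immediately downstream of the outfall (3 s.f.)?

Flow-weighted mixing: C = (Q_r C_r + Q_w C_w)/(Q_r + Q_w)
= (15000×19.1 + 4150×19.3)/(15000 + 4150) = 366600/19150 = 19.14 °C.

19.1 °C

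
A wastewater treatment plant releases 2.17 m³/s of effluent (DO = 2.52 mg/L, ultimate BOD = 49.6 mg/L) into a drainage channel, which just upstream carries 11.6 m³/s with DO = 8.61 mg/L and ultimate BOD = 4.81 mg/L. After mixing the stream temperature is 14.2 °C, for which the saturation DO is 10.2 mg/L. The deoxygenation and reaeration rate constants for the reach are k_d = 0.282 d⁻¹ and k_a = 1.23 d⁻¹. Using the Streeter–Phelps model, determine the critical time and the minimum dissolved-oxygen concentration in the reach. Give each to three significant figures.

Mixed DO = (11.6×8.61 + 2.17×2.52)/(11.6+2.17) = 105.3/13.77 = 7.650 mg/L.
Mixed L₀ = (11.6×4.81 + 2.17×49.6)/(13.77) = 163.4/13.77 = 11.87 mg/L.
Initial deficit D₀ = C_s − DO₀ = 10.2 − 7.650 = 2.550 mg/L.
t_c = (1/0.9480) ln[(1.23/0.282)(1 − 2.550×0.9480/(0.282×11.87))] = 1.055 × ln(1.212) = 0.2025 d.
D_c = (0.282/1.23) × 11.87 × e^(−0.282×0.2025) = 0.2293 × 11.87 × 0.9445 = 2.570 mg/L.
Minimum DO = 10.2 − 2.570 = 7.630 mg/L.

t_c ≈ 0.203 d; minimum DO ≈ 7.63 mg/L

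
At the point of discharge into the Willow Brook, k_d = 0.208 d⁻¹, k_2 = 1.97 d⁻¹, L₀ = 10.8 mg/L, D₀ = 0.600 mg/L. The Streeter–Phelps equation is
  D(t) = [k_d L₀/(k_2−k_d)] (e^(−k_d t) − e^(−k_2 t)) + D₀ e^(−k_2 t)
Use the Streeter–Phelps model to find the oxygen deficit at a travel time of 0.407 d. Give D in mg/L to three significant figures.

k_d L₀/(k_2−k_d) = 0.208×10.8/(1.97−0.208) = 2.246/1.762 = 1.275 mg/L.
e^(−k_d t) = e^(−0.208×0.4070) = 0.9188; e^(−k_2 t) = e^(−1.97×0.4070) = 0.4485.
D = 1.275 × (0.9188 − 0.4485) + 0.600 × 0.4485 = 0.5996 + 0.2691 = 0.8687 mg/L.

D ≈ 0.869 mg/L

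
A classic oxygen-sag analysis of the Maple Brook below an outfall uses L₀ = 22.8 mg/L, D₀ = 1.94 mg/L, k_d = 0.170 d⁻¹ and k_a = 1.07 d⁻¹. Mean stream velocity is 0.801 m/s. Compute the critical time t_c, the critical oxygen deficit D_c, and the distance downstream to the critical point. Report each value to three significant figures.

t_c = [1/(k_a−k_d)] ln[(k_a/k_d)(1 − D₀(k_a−k_d)/(k_d L₀))]
= [1/(1.07−0.170)] ln[(1.07/0.170)(1 − 1.94×0.9000/(0.170×22.8))]
= (1/0.9000) ln[6.294 × 0.5495] = 1.111 × ln(3.459) = 1.111 × 1.241 = 1.379 d.
D_c = (k_d/k_a) L₀ e^(−k_d t_c) = (0.170/1.07) × 22.8 × e^(−0.170×1.379) = 0.1589 × 22.8 × 0.7910 = 2.866 mg/L.
x_c = v t_c = 0.801 m/s × 1.379 d × 86400 s/d = 95420 m ≈ 95.4 km.

t_c ≈ 1.38 d; D_c ≈ 2.87 mg/L; x_c ≈ 95.4 km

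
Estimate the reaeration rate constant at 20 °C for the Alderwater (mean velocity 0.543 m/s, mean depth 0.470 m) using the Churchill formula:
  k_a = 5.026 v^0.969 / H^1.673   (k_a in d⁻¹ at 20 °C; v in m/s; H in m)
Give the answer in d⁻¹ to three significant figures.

k_a ≈ 9.84 d⁻¹

k_a = 5.026 × 0.543^0.969 / 0.470^1.673 = 5.026 × 0.5534 / 0.2828 = 9.836 d⁻¹.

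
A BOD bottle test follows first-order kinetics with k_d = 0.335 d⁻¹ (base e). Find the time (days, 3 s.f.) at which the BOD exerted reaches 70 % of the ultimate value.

t ≈ 3.59 d

y/L₀ = 1 − e^(−k_d t) = 0.70 ⇒ e^(−k_d t) = 0.300
t = −ln(0.300) / 0.335 = 1.204 / 0.335 = 3.594 d.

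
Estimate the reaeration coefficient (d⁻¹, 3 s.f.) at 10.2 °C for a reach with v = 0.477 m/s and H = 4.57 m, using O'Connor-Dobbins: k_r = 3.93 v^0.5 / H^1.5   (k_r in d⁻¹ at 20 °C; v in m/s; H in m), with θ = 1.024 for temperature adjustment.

k_r(20) = 3.93 × 0.477^0.5 / 4.57^1.5 = 3.93 × 0.6907 / 9.770 = 0.2778 d⁻¹.
k_r(10.2) = 0.2778 × 1.024^(10.2−20) = 0.2778 × 0.7926 = 0.2202 d⁻¹.

k_r ≈ 0.220 d⁻¹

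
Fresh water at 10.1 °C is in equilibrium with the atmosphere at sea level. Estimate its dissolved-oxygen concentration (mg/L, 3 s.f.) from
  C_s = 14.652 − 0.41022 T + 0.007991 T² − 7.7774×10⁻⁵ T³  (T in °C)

C_s = 14.652 − 0.41022×10.1 + 0.007991×10.1² − 7.7774×10⁻⁵×10.1³ = 11.24 mg/L.

C_s ≈ 11.2 mg/L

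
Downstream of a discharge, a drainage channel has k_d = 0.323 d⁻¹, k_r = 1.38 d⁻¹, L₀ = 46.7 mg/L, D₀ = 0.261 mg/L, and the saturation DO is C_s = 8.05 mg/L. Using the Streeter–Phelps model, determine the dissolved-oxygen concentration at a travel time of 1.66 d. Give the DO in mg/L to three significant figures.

DO ≈ 1.12 mg/L

k_d L₀/(k_r−k_d) = 0.323×46.7/(1.38−0.323) = 15.08/1.057 = 14.27 mg/L.
e^(−k_d t) = e^(−0.323×1.660) = 0.5850; e^(−k_r t) = e^(−1.38×1.660) = 0.1012.
D = 14.27 × (0.5850 − 0.1012) + 0.261 × 0.1012 = 6.904 + 0.02641 = 6.930 mg/L.
DO = C_s − D = 8.05 − 6.930 = 1.120 mg/L.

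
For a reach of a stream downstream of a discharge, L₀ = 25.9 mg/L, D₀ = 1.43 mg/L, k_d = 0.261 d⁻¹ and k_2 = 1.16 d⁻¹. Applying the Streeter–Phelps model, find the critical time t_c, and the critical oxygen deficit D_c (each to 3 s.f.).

t_c ≈ 1.42 d; D_c ≈ 4.02 mg/L

t_c = [1/(k_2−k_d)] ln[(k_2/k_d)(1 − D₀(k_2−k_d)/(k_d L₀))]
= [1/(1.16−0.261)] ln[(1.16/0.261)(1 − 1.43×0.8990/(0.261×25.9))]
= (1/0.8990) ln[4.444 × 0.8098] = 1.112 × ln(3.599) = 1.112 × 1.281 = 1.425 d.
L(t_c) = L₀ e^(−k_d t_c) = 25.9 × 0.6895 = 17.86 mg/L, and at the critical point k_2 D_c = k_d L, so D_c = (0.261/1.16) × 17.86 = 4.018 mg/L.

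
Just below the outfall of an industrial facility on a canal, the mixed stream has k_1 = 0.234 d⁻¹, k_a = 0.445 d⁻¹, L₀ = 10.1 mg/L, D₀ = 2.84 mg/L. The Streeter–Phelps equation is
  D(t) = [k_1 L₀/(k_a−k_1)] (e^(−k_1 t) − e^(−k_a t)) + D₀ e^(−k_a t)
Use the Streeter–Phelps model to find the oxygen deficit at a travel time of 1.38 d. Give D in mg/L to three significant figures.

k_1 L₀/(k_a−k_1) = 0.234×10.1/(0.445−0.234) = 2.363/0.2110 = 11.20 mg/L.
e^(−k_1 t) = e^(−0.234×1.380) = 0.7240; e^(−k_a t) = e^(−0.445×1.380) = 0.5411.
D = 11.20 × (0.7240 − 0.5411) + 2.84 × 0.5411 = 2.049 + 1.537 = 3.586 mg/L.

D ≈ 3.59 mg/L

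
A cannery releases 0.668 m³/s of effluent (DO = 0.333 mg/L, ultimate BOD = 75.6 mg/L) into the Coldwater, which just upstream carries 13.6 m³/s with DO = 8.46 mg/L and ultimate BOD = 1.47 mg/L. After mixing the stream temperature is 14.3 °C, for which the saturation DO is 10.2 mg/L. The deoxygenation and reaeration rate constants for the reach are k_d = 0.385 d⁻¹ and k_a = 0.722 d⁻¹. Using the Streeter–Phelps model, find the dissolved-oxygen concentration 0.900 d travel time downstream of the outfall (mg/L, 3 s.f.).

Mixed DO = (13.6×8.46 + 0.668×0.333)/(13.6+0.668) = 115.3/14.27 = 8.080 mg/L.
Mixed L₀ = (13.6×1.47 + 0.668×75.6)/(14.27) = 70.49/14.27 = 4.941 mg/L.
Initial deficit D₀ = C_s − DO₀ = 10.2 − 8.080 = 2.120 mg/L.
D(0.900) = [0.385×4.941/(0.722−0.385)](e^(−0.385×0.900) − e^(−0.722×0.900)) + 2.120 e^(−0.722×0.900)
= 5.644 × (0.7072 − 0.5222) + 2.120 × 0.5222 = 2.151 mg/L.
DO = 10.2 − 2.151 = 8.049 mg/L.

DO ≈ 8.05 mg/L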